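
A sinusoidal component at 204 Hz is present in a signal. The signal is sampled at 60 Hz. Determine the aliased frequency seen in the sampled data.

24 Hz

204 Hz mod fs = 24 Hz.
24 Hz ≤ fs/2 = 30 Hz, appears at 24 Hz.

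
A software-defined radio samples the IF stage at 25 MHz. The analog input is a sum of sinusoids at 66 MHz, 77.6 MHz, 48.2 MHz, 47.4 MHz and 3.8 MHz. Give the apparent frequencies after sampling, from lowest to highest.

1.8 MHz, 2.6 MHz, 3.8 MHz, 9 MHz

fs/2 = 12.5 MHz.
66 MHz mod fs = 16 MHz.
16 MHz > fs/2 = 12.5 MHz, folds to fs − 16 MHz = 9 MHz.
77.6 MHz mod fs = 2.6 MHz.
2.6 MHz ≤ fs/2 = 12.5 MHz, appears at 2.6 MHz.
48.2 MHz mod fs = 23.2 MHz.
23.2 MHz > fs/2 = 12.5 MHz, folds to fs − 23.2 MHz = 1.8 MHz.
47.4 MHz mod fs = 22.4 MHz.
22.4 MHz > fs/2 = 12.5 MHz, folds to fs − 22.4 MHz = 2.6 MHz.
3.8 MHz ≤ fs/2 = 12.5 MHz, passes unchanged.
Distinct values: {1.8 MHz, 2.6 MHz, 3.8 MHz, 9 MHz}.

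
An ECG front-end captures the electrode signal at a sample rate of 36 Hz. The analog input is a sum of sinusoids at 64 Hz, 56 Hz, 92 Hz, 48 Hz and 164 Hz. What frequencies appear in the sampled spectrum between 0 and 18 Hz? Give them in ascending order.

8 Hz, 12 Hz, 16 Hz

fs/2 = 18 Hz.
64 Hz mod fs = 28 Hz.
28 Hz > fs/2 = 18 Hz, folds to fs − 28 Hz = 8 Hz.
56 Hz mod fs = 20 Hz.
20 Hz > fs/2 = 18 Hz, folds to fs − 20 Hz = 16 Hz.
92 Hz mod fs = 20 Hz.
20 Hz > fs/2 = 18 Hz, folds to fs − 20 Hz = 16 Hz.
48 Hz mod fs = 12 Hz.
12 Hz ≤ fs/2 = 18 Hz, appears at 12 Hz.
164 Hz mod fs = 20 Hz.
20 Hz > fs/2 = 18 Hz, folds to fs − 20 Hz = 16 Hz.
Distinct values: {8 Hz, 12 Hz, 16 Hz}.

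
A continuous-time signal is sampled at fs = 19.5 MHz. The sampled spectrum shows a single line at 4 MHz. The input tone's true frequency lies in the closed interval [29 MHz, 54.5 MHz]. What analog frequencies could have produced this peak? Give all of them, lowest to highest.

35 MHz, 43 MHz, 54.5 MHz

Frequencies that alias to 4 MHz are k·fs ± 4 MHz for integer k ≥ 0.
k=0: 4 MHz.
k=1: 15.5 MHz, 23.5 MHz.
k=2: 35 MHz, 43 MHz.
k=3: 54.5 MHz, 62.5 MHz.
k=4: 74 MHz, 82 MHz.
Within [29 MHz, 54.5 MHz]: 35 MHz, 43 MHz, 54.5 MHz.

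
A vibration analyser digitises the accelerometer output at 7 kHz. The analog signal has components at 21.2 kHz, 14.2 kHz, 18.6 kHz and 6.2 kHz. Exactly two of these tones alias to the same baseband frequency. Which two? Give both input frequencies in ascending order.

fs/2 = 3.5 kHz.
21.2 kHz mod fs = 0.2 kHz.
0.2 kHz ≤ fs/2 = 3.5 kHz, appears at 0.2 kHz.
14.2 kHz mod fs = 0.2 kHz.
0.2 kHz ≤ fs/2 = 3.5 kHz, appears at 0.2 kHz.
18.6 kHz mod fs = 4.6 kHz.
4.6 kHz > fs/2 = 3.5 kHz, folds to fs − 4.6 kHz = 2.4 kHz.
6.2 kHz > fs/2 = 3.5 kHz, folds to fs − 6.2 kHz = 0.8 kHz.
14.2 kHz and 21.2 kHz both map to 0.2 kHz.

14.2 kHz, 21.2 kHz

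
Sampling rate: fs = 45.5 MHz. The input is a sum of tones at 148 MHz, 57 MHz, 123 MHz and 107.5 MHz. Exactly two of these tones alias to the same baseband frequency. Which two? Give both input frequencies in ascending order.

fs/2 = 22.75 MHz.
148 MHz mod fs = 11.5 MHz.
11.5 MHz ≤ fs/2 = 22.75 MHz, appears at 11.5 MHz.
57 MHz mod fs = 11.5 MHz.
11.5 MHz ≤ fs/2 = 22.75 MHz, appears at 11.5 MHz.
123 MHz mod fs = 32 MHz.
32 MHz > fs/2 = 22.75 MHz, folds to fs − 32 MHz = 13.5 MHz.
107.5 MHz mod fs = 16.5 MHz.
16.5 MHz ≤ fs/2 = 22.75 MHz, appears at 16.5 MHz.
57 MHz and 148 MHz both map to 11.5 MHz.

57 MHz, 148 MHz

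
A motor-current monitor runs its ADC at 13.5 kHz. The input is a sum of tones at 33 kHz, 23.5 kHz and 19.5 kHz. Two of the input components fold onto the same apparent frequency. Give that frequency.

fs/2 = 6.75 kHz.
33 kHz mod fs = 6 kHz.
6 kHz ≤ fs/2 = 6.75 kHz, appears at 6 kHz.
23.5 kHz mod fs = 10 kHz.
10 kHz > fs/2 = 6.75 kHz, folds to fs − 10 kHz = 3.5 kHz.
19.5 kHz mod fs = 6 kHz.
6 kHz ≤ fs/2 = 6.75 kHz, appears at 6 kHz.
19.5 kHz and 33 kHz both map to 6 kHz.

6 kHz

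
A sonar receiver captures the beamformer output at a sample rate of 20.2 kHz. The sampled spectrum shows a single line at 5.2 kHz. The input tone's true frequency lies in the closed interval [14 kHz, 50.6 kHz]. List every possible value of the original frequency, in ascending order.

15 kHz, 25.4 kHz, 35.2 kHz, 45.6 kHz

Frequencies that alias to 5.2 kHz are k·fs ± 5.2 kHz for integer k ≥ 0.
k=0: 5.2 kHz.
k=1: 15 kHz, 25.4 kHz.
k=2: 35.2 kHz, 45.6 kHz.
k=3: 55.4 kHz, 65.8 kHz.
Within [14 kHz, 50.6 kHz]: 15 kHz, 25.4 kHz, 35.2 kHz, 45.6 kHz.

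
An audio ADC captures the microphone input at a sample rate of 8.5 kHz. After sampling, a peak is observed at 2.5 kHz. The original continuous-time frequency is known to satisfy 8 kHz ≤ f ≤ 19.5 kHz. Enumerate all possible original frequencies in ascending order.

11 kHz, 14.5 kHz, 19.5 kHz

Frequencies that alias to 2.5 kHz are k·fs ± 2.5 kHz for integer k ≥ 0.
k=0: 2.5 kHz.
k=1: 6 kHz, 11 kHz.
k=2: 14.5 kHz, 19.5 kHz.
k=3: 23 kHz, 28 kHz.
Within [8 kHz, 19.5 kHz]: 11 kHz, 14.5 kHz, 19.5 kHz.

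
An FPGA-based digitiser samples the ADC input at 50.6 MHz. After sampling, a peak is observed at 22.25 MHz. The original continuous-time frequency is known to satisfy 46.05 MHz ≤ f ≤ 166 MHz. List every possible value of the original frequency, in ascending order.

72.85 MHz, 78.95 MHz, 123.45 MHz, 129.55 MHz

Frequencies that alias to 22.25 MHz are k·fs ± 22.25 MHz for integer k ≥ 0.
k=0: 22.25 MHz.
k=1: 28.35 MHz, 72.85 MHz.
k=2: 78.95 MHz, 123.45 MHz.
k=3: 129.55 MHz, 174.05 MHz.
k=4: 180.15 MHz, 224.65 MHz.
Within [46.05 MHz, 166 MHz]: 72.85 MHz, 78.95 MHz, 123.45 MHz, 129.55 MHz.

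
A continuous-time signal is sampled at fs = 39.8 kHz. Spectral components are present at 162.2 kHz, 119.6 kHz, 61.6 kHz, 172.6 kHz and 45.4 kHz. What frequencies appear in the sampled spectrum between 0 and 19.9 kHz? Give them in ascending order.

0.2 kHz, 3 kHz, 5.6 kHz, 13.4 kHz, 18 kHz

fs/2 = 19.9 kHz.
162.2 kHz mod fs = 3 kHz.
3 kHz ≤ fs/2 = 19.9 kHz, appears at 3 kHz.
119.6 kHz mod fs = 0.2 kHz.
0.2 kHz ≤ fs/2 = 19.9 kHz, appears at 0.2 kHz.
61.6 kHz mod fs = 21.8 kHz.
21.8 kHz > fs/2 = 19.9 kHz, folds to fs − 21.8 kHz = 18 kHz.
172.6 kHz mod fs = 13.4 kHz.
13.4 kHz ≤ fs/2 = 19.9 kHz, appears at 13.4 kHz.
45.4 kHz mod fs = 5.6 kHz.
5.6 kHz ≤ fs/2 = 19.9 kHz, appears at 5.6 kHz.
Distinct values: {0.2 kHz, 3 kHz, 5.6 kHz, 13.4 kHz, 18 kHz}.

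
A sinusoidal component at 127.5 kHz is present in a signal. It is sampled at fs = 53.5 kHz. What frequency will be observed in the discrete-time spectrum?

20.5 kHz

127.5 kHz mod fs = 20.5 kHz.
20.5 kHz ≤ fs/2 = 26.75 kHz, appears at 20.5 kHz.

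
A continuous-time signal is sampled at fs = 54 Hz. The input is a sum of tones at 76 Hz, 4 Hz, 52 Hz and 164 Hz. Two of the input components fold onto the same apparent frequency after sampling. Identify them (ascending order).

52 Hz, 164 Hz

fs/2 = 27 Hz.
76 Hz mod fs = 22 Hz.
22 Hz ≤ fs/2 = 27 Hz, appears at 22 Hz.
4 Hz ≤ fs/2 = 27 Hz, passes unchanged.
52 Hz > fs/2 = 27 Hz, folds to fs − 52 Hz = 2 Hz.
164 Hz mod fs = 2 Hz.
2 Hz ≤ fs/2 = 27 Hz, appears at 2 Hz.
52 Hz and 164 Hz both map to 2 Hz.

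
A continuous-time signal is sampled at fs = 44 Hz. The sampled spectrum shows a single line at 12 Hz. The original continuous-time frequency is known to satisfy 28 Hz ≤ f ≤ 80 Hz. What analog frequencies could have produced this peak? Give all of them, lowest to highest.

Frequencies that alias to 12 Hz are k·fs ± 12 Hz for integer k ≥ 0.
k=0: 12 Hz.
k=1: 32 Hz, 56 Hz.
k=2: 76 Hz, 100 Hz.
k=3: 120 Hz, 144 Hz.
Within [28 Hz, 80 Hz]: 32 Hz, 56 Hz, 76 Hz.

32 Hz, 56 Hz, 76 Hz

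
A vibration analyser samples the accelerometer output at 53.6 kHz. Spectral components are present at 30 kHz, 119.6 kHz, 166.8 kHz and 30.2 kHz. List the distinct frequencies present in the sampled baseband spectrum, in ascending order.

6 kHz, 12.4 kHz, 23.4 kHz, 23.6 kHz

fs/2 = 26.8 kHz.
30 kHz > fs/2 = 26.8 kHz, folds to fs − 30 kHz = 23.6 kHz.
119.6 kHz mod fs = 12.4 kHz.
12.4 kHz ≤ fs/2 = 26.8 kHz, appears at 12.4 kHz.
166.8 kHz mod fs = 6 kHz.
6 kHz ≤ fs/2 = 26.8 kHz, appears at 6 kHz.
30.2 kHz > fs/2 = 26.8 kHz, folds to fs − 30.2 kHz = 23.4 kHz.
Distinct values: {6 kHz, 12.4 kHz, 23.4 kHz, 23.6 kHz}.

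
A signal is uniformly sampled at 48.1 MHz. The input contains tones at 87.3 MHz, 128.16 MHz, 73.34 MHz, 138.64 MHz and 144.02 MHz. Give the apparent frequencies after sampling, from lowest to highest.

fs/2 = 24.05 MHz.
87.3 MHz mod fs = 39.2 MHz.
39.2 MHz > fs/2 = 24.05 MHz, folds to fs − 39.2 MHz = 8.9 MHz.
128.16 MHz mod fs = 31.96 MHz.
31.96 MHz > fs/2 = 24.05 MHz, folds to fs − 31.96 MHz = 16.14 MHz.
73.34 MHz mod fs = 25.24 MHz.
25.24 MHz > fs/2 = 24.05 MHz, folds to fs − 25.24 MHz = 22.86 MHz.
138.64 MHz mod fs = 42.44 MHz.
42.44 MHz > fs/2 = 24.05 MHz, folds to fs − 42.44 MHz = 5.66 MHz.
144.02 MHz mod fs = 47.82 MHz.
47.82 MHz > fs/2 = 24.05 MHz, folds to fs − 47.82 MHz = 0.28 MHz.
Distinct values: {0.28 MHz, 5.66 MHz, 8.9 MHz, 16.14 MHz, 22.86 MHz}.

0.28 MHz, 5.66 MHz, 8.9 MHz, 16.14 MHz, 22.86 MHz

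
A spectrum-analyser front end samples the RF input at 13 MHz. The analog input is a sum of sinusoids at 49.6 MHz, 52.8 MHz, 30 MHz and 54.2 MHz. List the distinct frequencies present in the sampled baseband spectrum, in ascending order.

fs/2 = 6.5 MHz.
49.6 MHz mod fs = 10.6 MHz.
10.6 MHz > fs/2 = 6.5 MHz, folds to fs − 10.6 MHz = 2.4 MHz.
52.8 MHz mod fs = 0.8 MHz.
0.8 MHz ≤ fs/2 = 6.5 MHz, appears at 0.8 MHz.
30 MHz mod fs = 4 MHz.
4 MHz ≤ fs/2 = 6.5 MHz, appears at 4 MHz.
54.2 MHz mod fs = 2.2 MHz.
2.2 MHz ≤ fs/2 = 6.5 MHz, appears at 2.2 MHz.
Distinct values: {0.8 MHz, 2.2 MHz, 2.4 MHz, 4 MHz}.

0.8 MHz, 2.2 MHz, 2.4 MHz, 4 MHz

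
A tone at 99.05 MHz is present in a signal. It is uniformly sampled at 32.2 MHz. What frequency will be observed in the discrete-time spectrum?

99.05 MHz mod fs = 2.45 MHz.
2.45 MHz ≤ fs/2 = 16.1 MHz, appears at 2.45 MHz.

2.45 MHz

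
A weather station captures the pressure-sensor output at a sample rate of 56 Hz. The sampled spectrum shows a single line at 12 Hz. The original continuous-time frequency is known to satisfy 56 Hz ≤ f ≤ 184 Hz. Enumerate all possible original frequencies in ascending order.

Frequencies that alias to 12 Hz are k·fs ± 12 Hz for integer k ≥ 0.
k=0: 12 Hz.
k=1: 44 Hz, 68 Hz.
k=2: 100 Hz, 124 Hz.
k=3: 156 Hz, 180 Hz.
k=4: 212 Hz, 236 Hz.
Within [56 Hz, 184 Hz]: 68 Hz, 100 Hz, 124 Hz, 156 Hz, 180 Hz.

68 Hz, 100 Hz, 124 Hz, 156 Hz, 180 Hz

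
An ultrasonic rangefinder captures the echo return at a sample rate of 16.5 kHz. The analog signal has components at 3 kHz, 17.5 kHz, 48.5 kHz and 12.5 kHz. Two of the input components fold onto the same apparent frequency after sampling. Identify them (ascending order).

fs/2 = 8.25 kHz.
3 kHz ≤ fs/2 = 8.25 kHz, passes unchanged.
17.5 kHz mod fs = 1 kHz.
1 kHz ≤ fs/2 = 8.25 kHz, appears at 1 kHz.
48.5 kHz mod fs = 15.5 kHz.
15.5 kHz > fs/2 = 8.25 kHz, folds to fs − 15.5 kHz = 1 kHz.
12.5 kHz > fs/2 = 8.25 kHz, folds to fs − 12.5 kHz = 4 kHz.
17.5 kHz and 48.5 kHz both map to 1 kHz.

17.5 kHz, 48.5 kHz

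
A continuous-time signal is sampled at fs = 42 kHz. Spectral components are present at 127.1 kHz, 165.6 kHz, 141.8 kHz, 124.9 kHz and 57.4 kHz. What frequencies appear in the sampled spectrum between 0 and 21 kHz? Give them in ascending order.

fs/2 = 21 kHz.
127.1 kHz mod fs = 1.1 kHz.
1.1 kHz ≤ fs/2 = 21 kHz, appears at 1.1 kHz.
165.6 kHz mod fs = 39.6 kHz.
39.6 kHz > fs/2 = 21 kHz, folds to fs − 39.6 kHz = 2.4 kHz.
141.8 kHz mod fs = 15.8 kHz.
15.8 kHz ≤ fs/2 = 21 kHz, appears at 15.8 kHz.
124.9 kHz mod fs = 40.9 kHz.
40.9 kHz > fs/2 = 21 kHz, folds to fs − 40.9 kHz = 1.1 kHz.
57.4 kHz mod fs = 15.4 kHz.
15.4 kHz ≤ fs/2 = 21 kHz, appears at 15.4 kHz.
Distinct values: {1.1 kHz, 2.4 kHz, 15.4 kHz, 15.8 kHz}.

1.1 kHz, 2.4 kHz, 15.4 kHz, 15.8 kHz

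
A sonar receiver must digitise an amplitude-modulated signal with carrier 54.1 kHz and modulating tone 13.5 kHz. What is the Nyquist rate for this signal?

AM sidebands sit at fc ± fm = 40.6 kHz and 67.6 kHz.
Highest-frequency component: 67.6 kHz.
Nyquist rate = 2 × 67.6 kHz = 135.2 kHz.

135.2 kHz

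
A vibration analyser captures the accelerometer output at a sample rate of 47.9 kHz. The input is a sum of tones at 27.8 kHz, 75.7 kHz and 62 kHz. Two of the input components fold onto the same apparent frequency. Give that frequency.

20.1 kHz

fs/2 = 23.95 kHz.
27.8 kHz > fs/2 = 23.95 kHz, folds to fs − 27.8 kHz = 20.1 kHz.
75.7 kHz mod fs = 27.8 kHz.
27.8 kHz > fs/2 = 23.95 kHz, folds to fs − 27.8 kHz = 20.1 kHz.
62 kHz mod fs = 14.1 kHz.
14.1 kHz ≤ fs/2 = 23.95 kHz, appears at 14.1 kHz.
27.8 kHz and 75.7 kHz both map to 20.1 kHz.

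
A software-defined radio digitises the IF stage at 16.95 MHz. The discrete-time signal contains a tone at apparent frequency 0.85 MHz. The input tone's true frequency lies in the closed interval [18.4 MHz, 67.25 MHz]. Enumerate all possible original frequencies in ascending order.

33.05 MHz, 34.75 MHz, 50 MHz, 51.7 MHz, 66.95 MHz

Frequencies that alias to 0.85 MHz are k·fs ± 0.85 MHz for integer k ≥ 0.
k=0: 0.85 MHz.
k=1: 16.1 MHz, 17.8 MHz.
k=2: 33.05 MHz, 34.75 MHz.
k=3: 50 MHz, 51.7 MHz.
k=4: 66.95 MHz, 68.65 MHz.
k=5: 83.9 MHz, 85.6 MHz.
Within [18.4 MHz, 67.25 MHz]: 33.05 MHz, 34.75 MHz, 50 MHz, 51.7 MHz, 66.95 MHz.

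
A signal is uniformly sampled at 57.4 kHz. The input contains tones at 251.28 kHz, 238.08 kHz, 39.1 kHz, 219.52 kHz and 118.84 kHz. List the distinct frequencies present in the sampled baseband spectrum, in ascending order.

4.04 kHz, 8.48 kHz, 10.08 kHz, 18.3 kHz, 21.68 kHz

fs/2 = 28.7 kHz.
251.28 kHz mod fs = 21.68 kHz.
21.68 kHz ≤ fs/2 = 28.7 kHz, appears at 21.68 kHz.
238.08 kHz mod fs = 8.48 kHz.
8.48 kHz ≤ fs/2 = 28.7 kHz, appears at 8.48 kHz.
39.1 kHz > fs/2 = 28.7 kHz, folds to fs − 39.1 kHz = 18.3 kHz.
219.52 kHz mod fs = 47.32 kHz.
47.32 kHz > fs/2 = 28.7 kHz, folds to fs − 47.32 kHz = 10.08 kHz.
118.84 kHz mod fs = 4.04 kHz.
4.04 kHz ≤ fs/2 = 28.7 kHz, appears at 4.04 kHz.
Distinct values: {4.04 kHz, 8.48 kHz, 10.08 kHz, 18.3 kHz, 21.68 kHz}.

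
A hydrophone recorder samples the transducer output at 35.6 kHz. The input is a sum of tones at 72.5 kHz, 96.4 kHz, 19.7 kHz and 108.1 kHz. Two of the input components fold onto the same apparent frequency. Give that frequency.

1.3 kHz

fs/2 = 17.8 kHz.
72.5 kHz mod fs = 1.3 kHz.
1.3 kHz ≤ fs/2 = 17.8 kHz, appears at 1.3 kHz.
96.4 kHz mod fs = 25.2 kHz.
25.2 kHz > fs/2 = 17.8 kHz, folds to fs − 25.2 kHz = 10.4 kHz.
19.7 kHz > fs/2 = 17.8 kHz, folds to fs − 19.7 kHz = 15.9 kHz.
108.1 kHz mod fs = 1.3 kHz.
1.3 kHz ≤ fs/2 = 17.8 kHz, appears at 1.3 kHz.
72.5 kHz and 108.1 kHz both map to 1.3 kHz.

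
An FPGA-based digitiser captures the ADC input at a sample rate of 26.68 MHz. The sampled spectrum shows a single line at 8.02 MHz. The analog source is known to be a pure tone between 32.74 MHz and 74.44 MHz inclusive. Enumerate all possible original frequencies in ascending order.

Frequencies that alias to 8.02 MHz are k·fs ± 8.02 MHz for integer k ≥ 0.
k=0: 8.02 MHz.
k=1: 18.66 MHz, 34.7 MHz.
k=2: 45.34 MHz, 61.38 MHz.
k=3: 72.02 MHz, 88.06 MHz.
k=4: 98.7 MHz, 114.74 MHz.
Within [32.74 MHz, 74.44 MHz]: 34.7 MHz, 45.34 MHz, 61.38 MHz, 72.02 MHz.

34.7 MHz, 45.34 MHz, 61.38 MHz, 72.02 MHz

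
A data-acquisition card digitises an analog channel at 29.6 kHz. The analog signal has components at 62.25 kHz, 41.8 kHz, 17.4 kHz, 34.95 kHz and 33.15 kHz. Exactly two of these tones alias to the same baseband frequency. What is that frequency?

fs/2 = 14.8 kHz.
62.25 kHz mod fs = 3.05 kHz.
3.05 kHz ≤ fs/2 = 14.8 kHz, appears at 3.05 kHz.
41.8 kHz mod fs = 12.2 kHz.
12.2 kHz ≤ fs/2 = 14.8 kHz, appears at 12.2 kHz.
17.4 kHz > fs/2 = 14.8 kHz, folds to fs − 17.4 kHz = 12.2 kHz.
34.95 kHz mod fs = 5.35 kHz.
5.35 kHz ≤ fs/2 = 14.8 kHz, appears at 5.35 kHz.
33.15 kHz mod fs = 3.55 kHz.
3.55 kHz ≤ fs/2 = 14.8 kHz, appears at 3.55 kHz.
17.4 kHz and 41.8 kHz both map to 12.2 kHz.

12.2 kHz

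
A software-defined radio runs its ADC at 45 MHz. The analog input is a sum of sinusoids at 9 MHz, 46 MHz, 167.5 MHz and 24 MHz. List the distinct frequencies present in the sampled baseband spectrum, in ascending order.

fs/2 = 22.5 MHz.
9 MHz ≤ fs/2 = 22.5 MHz, passes unchanged.
46 MHz mod fs = 1 MHz.
1 MHz ≤ fs/2 = 22.5 MHz, appears at 1 MHz.
167.5 MHz mod fs = 32.5 MHz.
32.5 MHz > fs/2 = 22.5 MHz, folds to fs − 32.5 MHz = 12.5 MHz.
24 MHz > fs/2 = 22.5 MHz, folds to fs − 24 MHz = 21 MHz.
Distinct values: {1 MHz, 9 MHz, 12.5 MHz, 21 MHz}.

1 MHz, 9 MHz, 12.5 MHz, 21 MHz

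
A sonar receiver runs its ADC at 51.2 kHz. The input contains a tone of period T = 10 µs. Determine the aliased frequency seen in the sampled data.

2.4 kHz

T = 10 µs → f = 1/T = 100 kHz.
100 kHz mod fs = 48.8 kHz.
48.8 kHz > fs/2 = 25.6 kHz, folds to fs − 48.8 kHz = 2.4 kHz.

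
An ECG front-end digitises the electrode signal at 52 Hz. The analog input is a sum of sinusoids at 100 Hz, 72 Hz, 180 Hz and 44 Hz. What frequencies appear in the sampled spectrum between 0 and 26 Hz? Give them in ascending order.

fs/2 = 26 Hz.
100 Hz mod fs = 48 Hz.
48 Hz > fs/2 = 26 Hz, folds to fs − 48 Hz = 4 Hz.
72 Hz mod fs = 20 Hz.
20 Hz ≤ fs/2 = 26 Hz, appears at 20 Hz.
180 Hz mod fs = 24 Hz.
24 Hz ≤ fs/2 = 26 Hz, appears at 24 Hz.
44 Hz > fs/2 = 26 Hz, folds to fs − 44 Hz = 8 Hz.
Distinct values: {4 Hz, 8 Hz, 20 Hz, 24 Hz}.

4 Hz, 8 Hz, 20 Hz, 24 Hz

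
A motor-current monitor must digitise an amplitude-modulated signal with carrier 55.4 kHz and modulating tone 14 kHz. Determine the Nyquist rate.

AM sidebands sit at fc ± fm = 41.4 kHz and 69.4 kHz.
Highest-frequency component: 69.4 kHz.
Nyquist rate = 2 × 69.4 kHz = 138.8 kHz.

138.8 kHz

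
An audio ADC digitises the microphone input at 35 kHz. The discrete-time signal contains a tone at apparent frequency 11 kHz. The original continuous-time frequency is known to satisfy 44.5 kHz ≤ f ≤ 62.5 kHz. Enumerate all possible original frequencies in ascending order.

Frequencies that alias to 11 kHz are k·fs ± 11 kHz for integer k ≥ 0.
k=0: 11 kHz.
k=1: 24 kHz, 46 kHz.
k=2: 59 kHz, 81 kHz.
k=3: 94 kHz, 116 kHz.
Within [44.5 kHz, 62.5 kHz]: 46 kHz, 59 kHz.

46 kHz, 59 kHz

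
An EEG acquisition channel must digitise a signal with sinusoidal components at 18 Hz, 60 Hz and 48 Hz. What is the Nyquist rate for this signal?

Highest-frequency component: 60 Hz.
Nyquist rate = 2 × 60 Hz = 120 Hz.

120 Hz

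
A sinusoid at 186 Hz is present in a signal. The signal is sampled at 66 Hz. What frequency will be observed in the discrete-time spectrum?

12 Hz

186 Hz mod fs = 54 Hz.
54 Hz > fs/2 = 33 Hz, folds to fs − 54 Hz = 12 Hz.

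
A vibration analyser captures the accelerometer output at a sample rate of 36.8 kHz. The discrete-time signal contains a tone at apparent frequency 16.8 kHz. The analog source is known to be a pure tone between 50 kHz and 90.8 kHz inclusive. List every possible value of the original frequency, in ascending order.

Frequencies that alias to 16.8 kHz are k·fs ± 16.8 kHz for integer k ≥ 0.
k=0: 16.8 kHz.
k=1: 20 kHz, 53.6 kHz.
k=2: 56.8 kHz, 90.4 kHz.
k=3: 93.6 kHz, 127.2 kHz.
Within [50 kHz, 90.8 kHz]: 53.6 kHz, 56.8 kHz, 90.4 kHz.

53.6 kHz, 56.8 kHz, 90.4 kHz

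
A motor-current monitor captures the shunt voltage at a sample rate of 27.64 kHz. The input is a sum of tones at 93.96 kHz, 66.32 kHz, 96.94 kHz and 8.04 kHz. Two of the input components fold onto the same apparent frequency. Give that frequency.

11.04 kHz

fs/2 = 13.82 kHz.
93.96 kHz mod fs = 11.04 kHz.
11.04 kHz ≤ fs/2 = 13.82 kHz, appears at 11.04 kHz.
66.32 kHz mod fs = 11.04 kHz.
11.04 kHz ≤ fs/2 = 13.82 kHz, appears at 11.04 kHz.
96.94 kHz mod fs = 14.02 kHz.
14.02 kHz > fs/2 = 13.82 kHz, folds to fs − 14.02 kHz = 13.62 kHz.
8.04 kHz ≤ fs/2 = 13.82 kHz, passes unchanged.
66.32 kHz and 93.96 kHz both map to 11.04 kHz.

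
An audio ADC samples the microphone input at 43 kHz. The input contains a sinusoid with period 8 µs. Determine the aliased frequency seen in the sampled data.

4 kHz

T = 8 µs → f = 1/T = 125 kHz.
125 kHz mod fs = 39 kHz.
39 kHz > fs/2 = 21.5 kHz, folds to fs − 39 kHz = 4 kHz.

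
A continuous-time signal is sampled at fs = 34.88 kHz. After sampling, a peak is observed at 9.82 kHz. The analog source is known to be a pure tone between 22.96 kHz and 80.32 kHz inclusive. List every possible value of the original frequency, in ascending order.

25.06 kHz, 44.7 kHz, 59.94 kHz, 79.58 kHz

Frequencies that alias to 9.82 kHz are k·fs ± 9.82 kHz for integer k ≥ 0.
k=0: 9.82 kHz.
k=1: 25.06 kHz, 44.7 kHz.
k=2: 59.94 kHz, 79.58 kHz.
k=3: 94.82 kHz, 114.46 kHz.
Within [22.96 kHz, 80.32 kHz]: 25.06 kHz, 44.7 kHz, 59.94 kHz, 79.58 kHz.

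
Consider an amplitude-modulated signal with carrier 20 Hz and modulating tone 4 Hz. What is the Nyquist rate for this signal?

48 Hz

AM sidebands sit at fc ± fm = 16 Hz and 24 Hz.
Highest-frequency component: 24 Hz.
Nyquist rate = 2 × 24 Hz = 48 Hz.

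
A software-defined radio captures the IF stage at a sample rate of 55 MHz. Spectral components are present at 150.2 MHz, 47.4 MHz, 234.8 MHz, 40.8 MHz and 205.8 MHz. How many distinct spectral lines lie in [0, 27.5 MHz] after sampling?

3

fs/2 = 27.5 MHz.
150.2 MHz mod fs = 40.2 MHz.
40.2 MHz > fs/2 = 27.5 MHz, folds to fs − 40.2 MHz = 14.8 MHz.
47.4 MHz > fs/2 = 27.5 MHz, folds to fs − 47.4 MHz = 7.6 MHz.
234.8 MHz mod fs = 14.8 MHz.
14.8 MHz ≤ fs/2 = 27.5 MHz, appears at 14.8 MHz.
40.8 MHz > fs/2 = 27.5 MHz, folds to fs − 40.8 MHz = 14.2 MHz.
205.8 MHz mod fs = 40.8 MHz.
40.8 MHz > fs/2 = 27.5 MHz, folds to fs − 40.8 MHz = 14.2 MHz.
Distinct values: {7.6 MHz, 14.2 MHz, 14.8 MHz} → 3.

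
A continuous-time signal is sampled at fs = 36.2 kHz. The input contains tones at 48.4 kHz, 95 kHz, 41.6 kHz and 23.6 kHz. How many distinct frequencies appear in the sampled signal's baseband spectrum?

fs/2 = 18.1 kHz.
48.4 kHz mod fs = 12.2 kHz.
12.2 kHz ≤ fs/2 = 18.1 kHz, appears at 12.2 kHz.
95 kHz mod fs = 22.6 kHz.
22.6 kHz > fs/2 = 18.1 kHz, folds to fs − 22.6 kHz = 13.6 kHz.
41.6 kHz mod fs = 5.4 kHz.
5.4 kHz ≤ fs/2 = 18.1 kHz, appears at 5.4 kHz.
23.6 kHz > fs/2 = 18.1 kHz, folds to fs − 23.6 kHz = 12.6 kHz.
Distinct values: {5.4 kHz, 12.2 kHz, 12.6 kHz, 13.6 kHz} → 4.

4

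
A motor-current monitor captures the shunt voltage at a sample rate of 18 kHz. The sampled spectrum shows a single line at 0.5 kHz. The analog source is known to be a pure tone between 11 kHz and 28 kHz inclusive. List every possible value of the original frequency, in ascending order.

17.5 kHz, 18.5 kHz

Frequencies that alias to 0.5 kHz are k·fs ± 0.5 kHz for integer k ≥ 0.
k=0: 0.5 kHz.
k=1: 17.5 kHz, 18.5 kHz.
k=2: 35.5 kHz, 36.5 kHz.
Within [11 kHz, 28 kHz]: 17.5 kHz, 18.5 kHz.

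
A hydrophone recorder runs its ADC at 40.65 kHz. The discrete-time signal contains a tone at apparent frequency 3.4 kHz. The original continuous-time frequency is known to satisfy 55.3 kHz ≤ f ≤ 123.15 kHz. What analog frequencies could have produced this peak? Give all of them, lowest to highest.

77.9 kHz, 84.7 kHz, 118.55 kHz

Frequencies that alias to 3.4 kHz are k·fs ± 3.4 kHz for integer k ≥ 0.
k=0: 3.4 kHz.
k=1: 37.25 kHz, 44.05 kHz.
k=2: 77.9 kHz, 84.7 kHz.
k=3: 118.55 kHz, 125.35 kHz.
k=4: 159.2 kHz, 166 kHz.
Within [55.3 kHz, 123.15 kHz]: 77.9 kHz, 84.7 kHz, 118.55 kHz.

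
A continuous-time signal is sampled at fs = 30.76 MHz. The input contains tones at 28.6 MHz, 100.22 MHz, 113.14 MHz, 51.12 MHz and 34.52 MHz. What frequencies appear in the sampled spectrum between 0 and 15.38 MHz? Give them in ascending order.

2.16 MHz, 3.76 MHz, 7.94 MHz, 9.9 MHz, 10.4 MHz

fs/2 = 15.38 MHz.
28.6 MHz > fs/2 = 15.38 MHz, folds to fs − 28.6 MHz = 2.16 MHz.
100.22 MHz mod fs = 7.94 MHz.
7.94 MHz ≤ fs/2 = 15.38 MHz, appears at 7.94 MHz.
113.14 MHz mod fs = 20.86 MHz.
20.86 MHz > fs/2 = 15.38 MHz, folds to fs − 20.86 MHz = 9.9 MHz.
51.12 MHz mod fs = 20.36 MHz.
20.36 MHz > fs/2 = 15.38 MHz, folds to fs − 20.36 MHz = 10.4 MHz.
34.52 MHz mod fs = 3.76 MHz.
3.76 MHz ≤ fs/2 = 15.38 MHz, appears at 3.76 MHz.
Distinct values: {2.16 MHz, 3.76 MHz, 7.94 MHz, 9.9 MHz, 10.4 MHz}.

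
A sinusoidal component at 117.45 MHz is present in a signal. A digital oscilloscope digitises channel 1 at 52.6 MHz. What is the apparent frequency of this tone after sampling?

12.25 MHz

117.45 MHz mod fs = 12.25 MHz.
12.25 MHz ≤ fs/2 = 26.3 MHz, appears at 12.25 MHz.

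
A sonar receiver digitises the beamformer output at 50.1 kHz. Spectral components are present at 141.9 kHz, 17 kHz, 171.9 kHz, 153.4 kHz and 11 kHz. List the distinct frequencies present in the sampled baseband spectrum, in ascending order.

3.1 kHz, 8.4 kHz, 11 kHz, 17 kHz, 21.6 kHz

fs/2 = 25.05 kHz.
141.9 kHz mod fs = 41.7 kHz.
41.7 kHz > fs/2 = 25.05 kHz, folds to fs − 41.7 kHz = 8.4 kHz.
17 kHz ≤ fs/2 = 25.05 kHz, passes unchanged.
171.9 kHz mod fs = 21.6 kHz.
21.6 kHz ≤ fs/2 = 25.05 kHz, appears at 21.6 kHz.
153.4 kHz mod fs = 3.1 kHz.
3.1 kHz ≤ fs/2 = 25.05 kHz, appears at 3.1 kHz.
11 kHz ≤ fs/2 = 25.05 kHz, passes unchanged.
Distinct values: {3.1 kHz, 8.4 kHz, 11 kHz, 17 kHz, 21.6 kHz}.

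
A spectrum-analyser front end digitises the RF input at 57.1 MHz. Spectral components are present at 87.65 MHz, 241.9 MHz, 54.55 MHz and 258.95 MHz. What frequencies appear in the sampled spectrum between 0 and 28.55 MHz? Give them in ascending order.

2.55 MHz, 13.5 MHz, 26.55 MHz

fs/2 = 28.55 MHz.
87.65 MHz mod fs = 30.55 MHz.
30.55 MHz > fs/2 = 28.55 MHz, folds to fs − 30.55 MHz = 26.55 MHz.
241.9 MHz mod fs = 13.5 MHz.
13.5 MHz ≤ fs/2 = 28.55 MHz, appears at 13.5 MHz.
54.55 MHz > fs/2 = 28.55 MHz, folds to fs − 54.55 MHz = 2.55 MHz.
258.95 MHz mod fs = 30.55 MHz.
30.55 MHz > fs/2 = 28.55 MHz, folds to fs − 30.55 MHz = 26.55 MHz.
Distinct values: {2.55 MHz, 13.5 MHz, 26.55 MHz}.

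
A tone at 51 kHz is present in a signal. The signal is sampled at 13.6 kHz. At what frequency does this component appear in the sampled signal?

51 kHz mod fs = 10.2 kHz.
10.2 kHz > fs/2 = 6.8 kHz, folds to fs − 10.2 kHz = 3.4 kHz.

3.4 kHz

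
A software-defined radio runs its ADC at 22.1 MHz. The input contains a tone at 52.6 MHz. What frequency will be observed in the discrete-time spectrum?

8.4 MHz

52.6 MHz mod fs = 8.4 MHz.
8.4 MHz ≤ fs/2 = 11.05 MHz, appears at 8.4 MHz.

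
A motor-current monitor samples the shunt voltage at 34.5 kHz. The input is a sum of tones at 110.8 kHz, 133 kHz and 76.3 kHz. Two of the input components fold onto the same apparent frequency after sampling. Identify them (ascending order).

76.3 kHz, 110.8 kHz

fs/2 = 17.25 kHz.
110.8 kHz mod fs = 7.3 kHz.
7.3 kHz ≤ fs/2 = 17.25 kHz, appears at 7.3 kHz.
133 kHz mod fs = 29.5 kHz.
29.5 kHz > fs/2 = 17.25 kHz, folds to fs − 29.5 kHz = 5 kHz.
76.3 kHz mod fs = 7.3 kHz.
7.3 kHz ≤ fs/2 = 17.25 kHz, appears at 7.3 kHz.
76.3 kHz and 110.8 kHz both map to 7.3 kHz.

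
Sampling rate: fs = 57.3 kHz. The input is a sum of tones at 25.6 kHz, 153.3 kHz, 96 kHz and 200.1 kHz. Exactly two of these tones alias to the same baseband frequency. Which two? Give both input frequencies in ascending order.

96 kHz, 153.3 kHz

fs/2 = 28.65 kHz.
25.6 kHz ≤ fs/2 = 28.65 kHz, passes unchanged.
153.3 kHz mod fs = 38.7 kHz.
38.7 kHz > fs/2 = 28.65 kHz, folds to fs − 38.7 kHz = 18.6 kHz.
96 kHz mod fs = 38.7 kHz.
38.7 kHz > fs/2 = 28.65 kHz, folds to fs − 38.7 kHz = 18.6 kHz.
200.1 kHz mod fs = 28.2 kHz.
28.2 kHz ≤ fs/2 = 28.65 kHz, appears at 28.2 kHz.
96 kHz and 153.3 kHz both map to 18.6 kHz.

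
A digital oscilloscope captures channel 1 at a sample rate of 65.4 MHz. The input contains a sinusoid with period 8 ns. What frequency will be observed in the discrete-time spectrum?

T = 8 ns → f = 1/T = 125 MHz.
125 MHz mod fs = 59.6 MHz.
59.6 MHz > fs/2 = 32.7 MHz, folds to fs − 59.6 MHz = 5.8 MHz.

5.8 MHz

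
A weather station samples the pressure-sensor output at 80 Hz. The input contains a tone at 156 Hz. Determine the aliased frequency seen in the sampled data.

4 Hz

156 Hz mod fs = 76 Hz.
76 Hz > fs/2 = 40 Hz, folds to fs − 76 Hz = 4 Hz.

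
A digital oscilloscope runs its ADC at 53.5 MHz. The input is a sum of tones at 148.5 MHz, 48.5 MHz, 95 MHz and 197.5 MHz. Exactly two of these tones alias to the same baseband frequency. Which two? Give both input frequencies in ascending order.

fs/2 = 26.75 MHz.
148.5 MHz mod fs = 41.5 MHz.
41.5 MHz > fs/2 = 26.75 MHz, folds to fs − 41.5 MHz = 12 MHz.
48.5 MHz > fs/2 = 26.75 MHz, folds to fs − 48.5 MHz = 5 MHz.
95 MHz mod fs = 41.5 MHz.
41.5 MHz > fs/2 = 26.75 MHz, folds to fs − 41.5 MHz = 12 MHz.
197.5 MHz mod fs = 37 MHz.
37 MHz > fs/2 = 26.75 MHz, folds to fs − 37 MHz = 16.5 MHz.
95 MHz and 148.5 MHz both map to 12 MHz.

95 MHz, 148.5 MHz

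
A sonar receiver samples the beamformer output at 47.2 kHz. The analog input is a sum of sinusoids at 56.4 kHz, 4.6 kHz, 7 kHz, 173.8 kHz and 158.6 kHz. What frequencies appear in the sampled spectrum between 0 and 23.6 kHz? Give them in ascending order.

fs/2 = 23.6 kHz.
56.4 kHz mod fs = 9.2 kHz.
9.2 kHz ≤ fs/2 = 23.6 kHz, appears at 9.2 kHz.
4.6 kHz ≤ fs/2 = 23.6 kHz, passes unchanged.
7 kHz ≤ fs/2 = 23.6 kHz, passes unchanged.
173.8 kHz mod fs = 32.2 kHz.
32.2 kHz > fs/2 = 23.6 kHz, folds to fs − 32.2 kHz = 15 kHz.
158.6 kHz mod fs = 17 kHz.
17 kHz ≤ fs/2 = 23.6 kHz, appears at 17 kHz.
Distinct values: {4.6 kHz, 7 kHz, 9.2 kHz, 15 kHz, 17 kHz}.

4.6 kHz, 7 kHz, 9.2 kHz, 15 kHz, 17 kHz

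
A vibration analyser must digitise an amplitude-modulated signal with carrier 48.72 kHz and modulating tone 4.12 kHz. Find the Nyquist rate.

AM sidebands sit at fc ± fm = 44.6 kHz and 52.84 kHz.
Highest-frequency component: 52.84 kHz.
Nyquist rate = 2 × 52.84 kHz = 105.68 kHz.

105.68 kHz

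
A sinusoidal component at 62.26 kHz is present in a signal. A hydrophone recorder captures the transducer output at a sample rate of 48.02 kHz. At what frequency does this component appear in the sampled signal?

14.24 kHz

62.26 kHz mod fs = 14.24 kHz.
14.24 kHz ≤ fs/2 = 24.01 kHz, appears at 14.24 kHz.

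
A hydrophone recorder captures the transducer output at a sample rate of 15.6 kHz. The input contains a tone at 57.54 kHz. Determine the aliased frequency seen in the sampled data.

57.54 kHz mod fs = 10.74 kHz.
10.74 kHz > fs/2 = 7.8 kHz, folds to fs − 10.74 kHz = 4.86 kHz.

4.86 kHz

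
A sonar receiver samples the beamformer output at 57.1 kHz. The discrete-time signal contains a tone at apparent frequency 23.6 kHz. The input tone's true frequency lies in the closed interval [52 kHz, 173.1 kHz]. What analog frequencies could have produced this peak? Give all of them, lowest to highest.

Frequencies that alias to 23.6 kHz are k·fs ± 23.6 kHz for integer k ≥ 0.
k=0: 23.6 kHz.
k=1: 33.5 kHz, 80.7 kHz.
k=2: 90.6 kHz, 137.8 kHz.
k=3: 147.7 kHz, 194.9 kHz.
k=4: 204.8 kHz, 252 kHz.
Within [52 kHz, 173.1 kHz]: 80.7 kHz, 90.6 kHz, 137.8 kHz, 147.7 kHz.

80.7 kHz, 90.6 kHz, 137.8 kHz, 147.7 kHz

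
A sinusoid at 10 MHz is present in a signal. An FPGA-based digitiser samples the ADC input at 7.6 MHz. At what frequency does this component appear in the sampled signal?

2.4 MHz

10 MHz mod fs = 2.4 MHz.
2.4 MHz ≤ fs/2 = 3.8 MHz, appears at 2.4 MHz.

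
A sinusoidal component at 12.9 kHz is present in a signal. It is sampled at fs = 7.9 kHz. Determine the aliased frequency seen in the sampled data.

2.9 kHz

12.9 kHz mod fs = 5 kHz.
5 kHz > fs/2 = 3.95 kHz, folds to fs − 5 kHz = 2.9 kHz.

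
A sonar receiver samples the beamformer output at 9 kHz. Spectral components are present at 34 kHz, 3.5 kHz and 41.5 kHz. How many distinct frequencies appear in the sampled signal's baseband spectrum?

fs/2 = 4.5 kHz.
34 kHz mod fs = 7 kHz.
7 kHz > fs/2 = 4.5 kHz, folds to fs − 7 kHz = 2 kHz.
3.5 kHz ≤ fs/2 = 4.5 kHz, passes unchanged.
41.5 kHz mod fs = 5.5 kHz.
5.5 kHz > fs/2 = 4.5 kHz, folds to fs − 5.5 kHz = 3.5 kHz.
Distinct values: {2 kHz, 3.5 kHz} → 2.

2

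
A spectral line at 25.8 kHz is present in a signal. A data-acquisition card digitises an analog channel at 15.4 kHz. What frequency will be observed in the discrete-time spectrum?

5 kHz

25.8 kHz mod fs = 10.4 kHz.
10.4 kHz > fs/2 = 7.7 kHz, folds to fs − 10.4 kHz = 5 kHz.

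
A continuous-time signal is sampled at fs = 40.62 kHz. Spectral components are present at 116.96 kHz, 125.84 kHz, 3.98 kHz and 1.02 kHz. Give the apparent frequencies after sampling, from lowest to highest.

1.02 kHz, 3.98 kHz, 4.9 kHz

fs/2 = 20.31 kHz.
116.96 kHz mod fs = 35.72 kHz.
35.72 kHz > fs/2 = 20.31 kHz, folds to fs − 35.72 kHz = 4.9 kHz.
125.84 kHz mod fs = 3.98 kHz.
3.98 kHz ≤ fs/2 = 20.31 kHz, appears at 3.98 kHz.
3.98 kHz ≤ fs/2 = 20.31 kHz, passes unchanged.
1.02 kHz ≤ fs/2 = 20.31 kHz, passes unchanged.
Distinct values: {1.02 kHz, 3.98 kHz, 4.9 kHz}.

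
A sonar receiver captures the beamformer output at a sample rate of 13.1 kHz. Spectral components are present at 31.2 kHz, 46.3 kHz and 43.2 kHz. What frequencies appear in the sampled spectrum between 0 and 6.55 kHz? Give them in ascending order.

3.9 kHz, 5 kHz, 6.1 kHz

fs/2 = 6.55 kHz.
31.2 kHz mod fs = 5 kHz.
5 kHz ≤ fs/2 = 6.55 kHz, appears at 5 kHz.
46.3 kHz mod fs = 7 kHz.
7 kHz > fs/2 = 6.55 kHz, folds to fs − 7 kHz = 6.1 kHz.
43.2 kHz mod fs = 3.9 kHz.
3.9 kHz ≤ fs/2 = 6.55 kHz, appears at 3.9 kHz.
Distinct values: {3.9 kHz, 5 kHz, 6.1 kHz}.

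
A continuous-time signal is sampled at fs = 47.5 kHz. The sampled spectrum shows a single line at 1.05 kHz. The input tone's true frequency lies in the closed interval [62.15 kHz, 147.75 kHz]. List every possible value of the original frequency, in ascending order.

Frequencies that alias to 1.05 kHz are k·fs ± 1.05 kHz for integer k ≥ 0.
k=0: 1.05 kHz.
k=1: 46.45 kHz, 48.55 kHz.
k=2: 93.95 kHz, 96.05 kHz.
k=3: 141.45 kHz, 143.55 kHz.
k=4: 188.95 kHz, 191.05 kHz.
Within [62.15 kHz, 147.75 kHz]: 93.95 kHz, 96.05 kHz, 141.45 kHz, 143.55 kHz.

93.95 kHz, 96.05 kHz, 141.45 kHz, 143.55 kHz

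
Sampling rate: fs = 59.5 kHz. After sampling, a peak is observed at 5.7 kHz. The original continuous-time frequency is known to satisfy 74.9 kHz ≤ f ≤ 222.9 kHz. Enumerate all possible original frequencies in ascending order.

113.3 kHz, 124.7 kHz, 172.8 kHz, 184.2 kHz

Frequencies that alias to 5.7 kHz are k·fs ± 5.7 kHz for integer k ≥ 0.
k=0: 5.7 kHz.
k=1: 53.8 kHz, 65.2 kHz.
k=2: 113.3 kHz, 124.7 kHz.
k=3: 172.8 kHz, 184.2 kHz.
k=4: 232.3 kHz, 243.7 kHz.
Within [74.9 kHz, 222.9 kHz]: 113.3 kHz, 124.7 kHz, 172.8 kHz, 184.2 kHz.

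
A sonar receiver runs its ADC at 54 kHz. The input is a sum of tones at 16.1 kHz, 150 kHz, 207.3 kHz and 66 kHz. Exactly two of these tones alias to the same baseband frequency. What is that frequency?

12 kHz

fs/2 = 27 kHz.
16.1 kHz ≤ fs/2 = 27 kHz, passes unchanged.
150 kHz mod fs = 42 kHz.
42 kHz > fs/2 = 27 kHz, folds to fs − 42 kHz = 12 kHz.
207.3 kHz mod fs = 45.3 kHz.
45.3 kHz > fs/2 = 27 kHz, folds to fs − 45.3 kHz = 8.7 kHz.
66 kHz mod fs = 12 kHz.
12 kHz ≤ fs/2 = 27 kHz, appears at 12 kHz.
66 kHz and 150 kHz both map to 12 kHz.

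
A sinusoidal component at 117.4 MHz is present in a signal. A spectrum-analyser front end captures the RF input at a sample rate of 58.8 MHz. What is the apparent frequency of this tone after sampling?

117.4 MHz mod fs = 58.6 MHz.
58.6 MHz > fs/2 = 29.4 MHz, folds to fs − 58.6 MHz = 0.2 MHz.

0.2 MHz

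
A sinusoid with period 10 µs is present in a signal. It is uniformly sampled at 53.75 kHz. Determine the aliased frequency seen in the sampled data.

7.5 kHz

T = 10 µs → f = 1/T = 100 kHz.
100 kHz mod fs = 46.25 kHz.
46.25 kHz > fs/2 = 26.875 kHz, folds to fs − 46.25 kHz = 7.5 kHz.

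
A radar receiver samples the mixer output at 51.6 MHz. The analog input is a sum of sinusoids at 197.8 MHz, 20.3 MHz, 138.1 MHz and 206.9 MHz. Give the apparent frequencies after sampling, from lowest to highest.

0.5 MHz, 8.6 MHz, 16.7 MHz, 20.3 MHz

fs/2 = 25.8 MHz.
197.8 MHz mod fs = 43 MHz.
43 MHz > fs/2 = 25.8 MHz, folds to fs − 43 MHz = 8.6 MHz.
20.3 MHz ≤ fs/2 = 25.8 MHz, passes unchanged.
138.1 MHz mod fs = 34.9 MHz.
34.9 MHz > fs/2 = 25.8 MHz, folds to fs − 34.9 MHz = 16.7 MHz.
206.9 MHz mod fs = 0.5 MHz.
0.5 MHz ≤ fs/2 = 25.8 MHz, appears at 0.5 MHz.
Distinct values: {0.5 MHz, 8.6 MHz, 16.7 MHz, 20.3 MHz}.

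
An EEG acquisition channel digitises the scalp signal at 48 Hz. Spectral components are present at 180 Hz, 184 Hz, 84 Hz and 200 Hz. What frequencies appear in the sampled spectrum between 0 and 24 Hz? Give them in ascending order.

fs/2 = 24 Hz.
180 Hz mod fs = 36 Hz.
36 Hz > fs/2 = 24 Hz, folds to fs − 36 Hz = 12 Hz.
184 Hz mod fs = 40 Hz.
40 Hz > fs/2 = 24 Hz, folds to fs − 40 Hz = 8 Hz.
84 Hz mod fs = 36 Hz.
36 Hz > fs/2 = 24 Hz, folds to fs − 36 Hz = 12 Hz.
200 Hz mod fs = 8 Hz.
8 Hz ≤ fs/2 = 24 Hz, appears at 8 Hz.
Distinct values: {8 Hz, 12 Hz}.

8 Hz, 12 Hz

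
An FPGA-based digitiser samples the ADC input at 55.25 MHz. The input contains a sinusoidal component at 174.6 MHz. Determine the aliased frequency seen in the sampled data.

174.6 MHz mod fs = 8.85 MHz.
8.85 MHz ≤ fs/2 = 27.625 MHz, appears at 8.85 MHz.

8.85 MHz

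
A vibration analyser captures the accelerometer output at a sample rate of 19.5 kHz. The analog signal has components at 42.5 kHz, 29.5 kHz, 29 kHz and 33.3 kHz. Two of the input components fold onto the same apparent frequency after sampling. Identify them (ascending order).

fs/2 = 9.75 kHz.
42.5 kHz mod fs = 3.5 kHz.
3.5 kHz ≤ fs/2 = 9.75 kHz, appears at 3.5 kHz.
29.5 kHz mod fs = 10 kHz.
10 kHz > fs/2 = 9.75 kHz, folds to fs − 10 kHz = 9.5 kHz.
29 kHz mod fs = 9.5 kHz.
9.5 kHz ≤ fs/2 = 9.75 kHz, appears at 9.5 kHz.
33.3 kHz mod fs = 13.8 kHz.
13.8 kHz > fs/2 = 9.75 kHz, folds to fs − 13.8 kHz = 5.7 kHz.
29 kHz and 29.5 kHz both map to 9.5 kHz.

29 kHz, 29.5 kHz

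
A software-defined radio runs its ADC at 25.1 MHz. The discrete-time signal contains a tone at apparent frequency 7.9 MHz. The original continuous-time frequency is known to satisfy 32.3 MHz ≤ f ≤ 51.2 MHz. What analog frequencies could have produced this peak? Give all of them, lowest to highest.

Frequencies that alias to 7.9 MHz are k·fs ± 7.9 MHz for integer k ≥ 0.
k=0: 7.9 MHz.
k=1: 17.2 MHz, 33 MHz.
k=2: 42.3 MHz, 58.1 MHz.
k=3: 67.4 MHz, 83.2 MHz.
Within [32.3 MHz, 51.2 MHz]: 33 MHz, 42.3 MHz.

33 MHz, 42.3 MHz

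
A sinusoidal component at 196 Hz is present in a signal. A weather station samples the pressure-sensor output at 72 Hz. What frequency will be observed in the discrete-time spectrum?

20 Hz

196 Hz mod fs = 52 Hz.
52 Hz > fs/2 = 36 Hz, folds to fs − 52 Hz = 20 Hz.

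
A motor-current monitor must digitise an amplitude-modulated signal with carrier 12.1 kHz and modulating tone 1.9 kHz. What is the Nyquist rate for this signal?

28 kHz

AM sidebands sit at fc ± fm = 10.2 kHz and 14 kHz.
Highest-frequency component: 14 kHz.
Nyquist rate = 2 × 14 kHz = 28 kHz.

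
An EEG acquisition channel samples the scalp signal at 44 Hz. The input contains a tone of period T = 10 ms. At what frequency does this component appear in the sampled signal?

T = 10 ms → f = 1/T = 100 Hz.
100 Hz mod fs = 12 Hz.
12 Hz ≤ fs/2 = 22 Hz, appears at 12 Hz.

12 Hz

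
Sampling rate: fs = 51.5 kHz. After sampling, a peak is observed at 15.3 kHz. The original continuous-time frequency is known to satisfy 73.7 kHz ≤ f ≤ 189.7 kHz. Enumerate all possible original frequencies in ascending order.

Frequencies that alias to 15.3 kHz are k·fs ± 15.3 kHz for integer k ≥ 0.
k=0: 15.3 kHz.
k=1: 36.2 kHz, 66.8 kHz.
k=2: 87.7 kHz, 118.3 kHz.
k=3: 139.2 kHz, 169.8 kHz.
k=4: 190.7 kHz, 221.3 kHz.
Within [73.7 kHz, 189.7 kHz]: 87.7 kHz, 118.3 kHz, 139.2 kHz, 169.8 kHz.

87.7 kHz, 118.3 kHz, 139.2 kHz, 169.8 kHz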